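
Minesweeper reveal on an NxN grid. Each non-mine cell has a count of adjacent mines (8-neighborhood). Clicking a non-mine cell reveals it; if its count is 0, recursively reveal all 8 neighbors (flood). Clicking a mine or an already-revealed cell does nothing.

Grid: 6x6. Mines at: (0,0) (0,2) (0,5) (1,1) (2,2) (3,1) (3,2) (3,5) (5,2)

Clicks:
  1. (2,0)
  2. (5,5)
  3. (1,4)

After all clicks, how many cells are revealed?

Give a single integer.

Answer: 8

Derivation:
Click 1 (2,0) count=2: revealed 1 new [(2,0)] -> total=1
Click 2 (5,5) count=0: revealed 6 new [(4,3) (4,4) (4,5) (5,3) (5,4) (5,5)] -> total=7
Click 3 (1,4) count=1: revealed 1 new [(1,4)] -> total=8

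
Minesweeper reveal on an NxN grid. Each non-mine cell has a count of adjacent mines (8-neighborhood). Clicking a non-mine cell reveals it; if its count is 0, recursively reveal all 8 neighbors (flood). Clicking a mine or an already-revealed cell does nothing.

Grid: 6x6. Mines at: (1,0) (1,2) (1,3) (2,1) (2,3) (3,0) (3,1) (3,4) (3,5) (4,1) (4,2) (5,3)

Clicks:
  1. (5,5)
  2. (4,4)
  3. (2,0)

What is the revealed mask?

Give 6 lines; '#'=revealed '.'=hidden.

Answer: ......
......
#.....
......
....##
....##

Derivation:
Click 1 (5,5) count=0: revealed 4 new [(4,4) (4,5) (5,4) (5,5)] -> total=4
Click 2 (4,4) count=3: revealed 0 new [(none)] -> total=4
Click 3 (2,0) count=4: revealed 1 new [(2,0)] -> total=5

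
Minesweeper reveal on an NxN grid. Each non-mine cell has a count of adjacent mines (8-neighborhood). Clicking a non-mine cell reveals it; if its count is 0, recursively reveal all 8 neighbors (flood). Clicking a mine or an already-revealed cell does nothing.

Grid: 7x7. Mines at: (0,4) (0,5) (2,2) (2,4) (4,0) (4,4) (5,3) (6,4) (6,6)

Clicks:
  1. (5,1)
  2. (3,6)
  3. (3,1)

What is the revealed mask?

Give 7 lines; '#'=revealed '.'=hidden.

Click 1 (5,1) count=1: revealed 1 new [(5,1)] -> total=1
Click 2 (3,6) count=0: revealed 10 new [(1,5) (1,6) (2,5) (2,6) (3,5) (3,6) (4,5) (4,6) (5,5) (5,6)] -> total=11
Click 3 (3,1) count=2: revealed 1 new [(3,1)] -> total=12

Answer: .......
.....##
.....##
.#...##
.....##
.#...##
.......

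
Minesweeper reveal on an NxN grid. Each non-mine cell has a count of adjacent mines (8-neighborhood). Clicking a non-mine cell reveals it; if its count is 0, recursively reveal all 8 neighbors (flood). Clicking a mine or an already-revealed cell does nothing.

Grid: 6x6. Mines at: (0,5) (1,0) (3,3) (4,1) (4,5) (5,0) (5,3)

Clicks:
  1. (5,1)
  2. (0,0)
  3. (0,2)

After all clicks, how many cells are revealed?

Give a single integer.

Click 1 (5,1) count=2: revealed 1 new [(5,1)] -> total=1
Click 2 (0,0) count=1: revealed 1 new [(0,0)] -> total=2
Click 3 (0,2) count=0: revealed 12 new [(0,1) (0,2) (0,3) (0,4) (1,1) (1,2) (1,3) (1,4) (2,1) (2,2) (2,3) (2,4)] -> total=14

Answer: 14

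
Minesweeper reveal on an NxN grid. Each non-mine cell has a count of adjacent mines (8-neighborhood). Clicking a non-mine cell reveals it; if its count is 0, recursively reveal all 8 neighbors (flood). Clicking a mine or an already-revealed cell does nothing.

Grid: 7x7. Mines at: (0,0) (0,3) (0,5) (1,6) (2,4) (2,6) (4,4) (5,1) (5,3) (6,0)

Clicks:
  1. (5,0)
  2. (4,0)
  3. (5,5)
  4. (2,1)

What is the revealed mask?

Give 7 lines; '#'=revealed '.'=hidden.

Click 1 (5,0) count=2: revealed 1 new [(5,0)] -> total=1
Click 2 (4,0) count=1: revealed 1 new [(4,0)] -> total=2
Click 3 (5,5) count=1: revealed 1 new [(5,5)] -> total=3
Click 4 (2,1) count=0: revealed 15 new [(1,0) (1,1) (1,2) (1,3) (2,0) (2,1) (2,2) (2,3) (3,0) (3,1) (3,2) (3,3) (4,1) (4,2) (4,3)] -> total=18

Answer: .......
####...
####...
####...
####...
#....#.
.......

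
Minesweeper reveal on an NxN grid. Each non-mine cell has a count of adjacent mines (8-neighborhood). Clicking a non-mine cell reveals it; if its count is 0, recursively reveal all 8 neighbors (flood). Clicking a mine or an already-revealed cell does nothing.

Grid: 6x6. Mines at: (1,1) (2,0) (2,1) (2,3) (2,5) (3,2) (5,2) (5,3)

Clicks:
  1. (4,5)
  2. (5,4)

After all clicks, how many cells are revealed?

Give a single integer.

Answer: 6

Derivation:
Click 1 (4,5) count=0: revealed 6 new [(3,4) (3,5) (4,4) (4,5) (5,4) (5,5)] -> total=6
Click 2 (5,4) count=1: revealed 0 new [(none)] -> total=6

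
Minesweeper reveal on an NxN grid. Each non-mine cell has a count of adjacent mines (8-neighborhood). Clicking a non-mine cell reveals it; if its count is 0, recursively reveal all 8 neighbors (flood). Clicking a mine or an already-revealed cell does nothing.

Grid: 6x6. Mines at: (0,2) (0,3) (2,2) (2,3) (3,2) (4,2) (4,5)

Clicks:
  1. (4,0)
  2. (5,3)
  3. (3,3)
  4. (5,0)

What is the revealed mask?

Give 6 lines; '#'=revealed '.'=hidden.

Answer: ##....
##....
##....
##.#..
##....
##.#..

Derivation:
Click 1 (4,0) count=0: revealed 12 new [(0,0) (0,1) (1,0) (1,1) (2,0) (2,1) (3,0) (3,1) (4,0) (4,1) (5,0) (5,1)] -> total=12
Click 2 (5,3) count=1: revealed 1 new [(5,3)] -> total=13
Click 3 (3,3) count=4: revealed 1 new [(3,3)] -> total=14
Click 4 (5,0) count=0: revealed 0 new [(none)] -> total=14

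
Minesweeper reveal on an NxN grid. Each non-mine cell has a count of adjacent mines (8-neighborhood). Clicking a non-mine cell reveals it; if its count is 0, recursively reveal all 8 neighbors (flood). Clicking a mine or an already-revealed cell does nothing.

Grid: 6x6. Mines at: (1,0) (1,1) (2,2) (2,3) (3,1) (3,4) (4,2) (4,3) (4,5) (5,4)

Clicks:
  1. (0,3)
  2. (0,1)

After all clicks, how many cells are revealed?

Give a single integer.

Answer: 11

Derivation:
Click 1 (0,3) count=0: revealed 10 new [(0,2) (0,3) (0,4) (0,5) (1,2) (1,3) (1,4) (1,5) (2,4) (2,5)] -> total=10
Click 2 (0,1) count=2: revealed 1 new [(0,1)] -> total=11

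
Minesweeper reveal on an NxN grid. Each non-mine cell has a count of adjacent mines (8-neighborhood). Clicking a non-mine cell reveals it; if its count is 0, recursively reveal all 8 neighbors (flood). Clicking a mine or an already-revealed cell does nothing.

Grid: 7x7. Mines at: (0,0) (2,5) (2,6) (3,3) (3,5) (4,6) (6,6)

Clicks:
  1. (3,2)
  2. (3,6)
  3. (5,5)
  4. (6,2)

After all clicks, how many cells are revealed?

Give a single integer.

Answer: 40

Derivation:
Click 1 (3,2) count=1: revealed 1 new [(3,2)] -> total=1
Click 2 (3,6) count=4: revealed 1 new [(3,6)] -> total=2
Click 3 (5,5) count=2: revealed 1 new [(5,5)] -> total=3
Click 4 (6,2) count=0: revealed 37 new [(0,1) (0,2) (0,3) (0,4) (0,5) (0,6) (1,0) (1,1) (1,2) (1,3) (1,4) (1,5) (1,6) (2,0) (2,1) (2,2) (2,3) (2,4) (3,0) (3,1) (4,0) (4,1) (4,2) (4,3) (4,4) (4,5) (5,0) (5,1) (5,2) (5,3) (5,4) (6,0) (6,1) (6,2) (6,3) (6,4) (6,5)] -> total=40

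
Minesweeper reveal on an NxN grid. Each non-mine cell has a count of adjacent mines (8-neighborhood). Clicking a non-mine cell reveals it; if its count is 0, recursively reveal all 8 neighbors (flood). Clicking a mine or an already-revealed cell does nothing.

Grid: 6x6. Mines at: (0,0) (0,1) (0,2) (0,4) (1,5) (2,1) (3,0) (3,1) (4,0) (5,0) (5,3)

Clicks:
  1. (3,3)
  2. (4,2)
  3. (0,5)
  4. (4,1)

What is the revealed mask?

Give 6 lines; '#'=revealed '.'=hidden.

Answer: .....#
..###.
..####
..####
.#####
....##

Derivation:
Click 1 (3,3) count=0: revealed 17 new [(1,2) (1,3) (1,4) (2,2) (2,3) (2,4) (2,5) (3,2) (3,3) (3,4) (3,5) (4,2) (4,3) (4,4) (4,5) (5,4) (5,5)] -> total=17
Click 2 (4,2) count=2: revealed 0 new [(none)] -> total=17
Click 3 (0,5) count=2: revealed 1 new [(0,5)] -> total=18
Click 4 (4,1) count=4: revealed 1 new [(4,1)] -> total=19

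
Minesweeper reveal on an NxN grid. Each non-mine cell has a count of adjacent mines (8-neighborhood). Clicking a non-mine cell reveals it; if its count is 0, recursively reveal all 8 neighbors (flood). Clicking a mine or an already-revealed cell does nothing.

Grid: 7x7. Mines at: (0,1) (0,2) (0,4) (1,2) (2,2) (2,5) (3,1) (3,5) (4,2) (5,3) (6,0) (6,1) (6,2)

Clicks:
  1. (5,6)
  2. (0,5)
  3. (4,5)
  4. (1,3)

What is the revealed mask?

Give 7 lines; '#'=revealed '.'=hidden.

Answer: .....#.
...#...
.......
.......
....###
....###
....###

Derivation:
Click 1 (5,6) count=0: revealed 9 new [(4,4) (4,5) (4,6) (5,4) (5,5) (5,6) (6,4) (6,5) (6,6)] -> total=9
Click 2 (0,5) count=1: revealed 1 new [(0,5)] -> total=10
Click 3 (4,5) count=1: revealed 0 new [(none)] -> total=10
Click 4 (1,3) count=4: revealed 1 new [(1,3)] -> total=11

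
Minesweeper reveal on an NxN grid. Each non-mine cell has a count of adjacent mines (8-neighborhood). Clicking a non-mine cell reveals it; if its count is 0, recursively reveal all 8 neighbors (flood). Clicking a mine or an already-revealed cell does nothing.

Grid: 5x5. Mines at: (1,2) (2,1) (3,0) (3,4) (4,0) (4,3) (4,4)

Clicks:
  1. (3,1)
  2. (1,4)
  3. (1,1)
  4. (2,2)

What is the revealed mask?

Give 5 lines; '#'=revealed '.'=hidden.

Click 1 (3,1) count=3: revealed 1 new [(3,1)] -> total=1
Click 2 (1,4) count=0: revealed 6 new [(0,3) (0,4) (1,3) (1,4) (2,3) (2,4)] -> total=7
Click 3 (1,1) count=2: revealed 1 new [(1,1)] -> total=8
Click 4 (2,2) count=2: revealed 1 new [(2,2)] -> total=9

Answer: ...##
.#.##
..###
.#...
.....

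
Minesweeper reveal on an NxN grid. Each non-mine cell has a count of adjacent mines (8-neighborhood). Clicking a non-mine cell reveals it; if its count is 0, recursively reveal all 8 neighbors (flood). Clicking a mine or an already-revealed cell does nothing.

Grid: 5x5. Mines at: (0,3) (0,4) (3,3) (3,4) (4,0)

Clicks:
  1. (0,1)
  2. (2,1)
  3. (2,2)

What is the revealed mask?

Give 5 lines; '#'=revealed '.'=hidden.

Click 1 (0,1) count=0: revealed 12 new [(0,0) (0,1) (0,2) (1,0) (1,1) (1,2) (2,0) (2,1) (2,2) (3,0) (3,1) (3,2)] -> total=12
Click 2 (2,1) count=0: revealed 0 new [(none)] -> total=12
Click 3 (2,2) count=1: revealed 0 new [(none)] -> total=12

Answer: ###..
###..
###..
###..
.....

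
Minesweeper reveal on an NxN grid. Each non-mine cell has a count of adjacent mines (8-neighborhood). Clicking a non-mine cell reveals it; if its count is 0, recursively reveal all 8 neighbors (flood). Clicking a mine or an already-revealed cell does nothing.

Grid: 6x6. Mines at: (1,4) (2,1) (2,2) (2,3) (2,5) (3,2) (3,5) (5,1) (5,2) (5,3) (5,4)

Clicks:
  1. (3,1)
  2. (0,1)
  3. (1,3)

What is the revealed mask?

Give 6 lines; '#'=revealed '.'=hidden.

Click 1 (3,1) count=3: revealed 1 new [(3,1)] -> total=1
Click 2 (0,1) count=0: revealed 8 new [(0,0) (0,1) (0,2) (0,3) (1,0) (1,1) (1,2) (1,3)] -> total=9
Click 3 (1,3) count=3: revealed 0 new [(none)] -> total=9

Answer: ####..
####..
......
.#....
......
......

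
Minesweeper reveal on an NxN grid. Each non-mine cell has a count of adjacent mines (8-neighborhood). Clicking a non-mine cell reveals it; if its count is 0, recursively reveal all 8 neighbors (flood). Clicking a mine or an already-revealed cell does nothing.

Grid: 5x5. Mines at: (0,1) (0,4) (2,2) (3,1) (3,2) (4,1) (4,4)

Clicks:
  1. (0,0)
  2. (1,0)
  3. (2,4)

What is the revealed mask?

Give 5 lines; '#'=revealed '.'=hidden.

Answer: #....
#..##
...##
...##
.....

Derivation:
Click 1 (0,0) count=1: revealed 1 new [(0,0)] -> total=1
Click 2 (1,0) count=1: revealed 1 new [(1,0)] -> total=2
Click 3 (2,4) count=0: revealed 6 new [(1,3) (1,4) (2,3) (2,4) (3,3) (3,4)] -> total=8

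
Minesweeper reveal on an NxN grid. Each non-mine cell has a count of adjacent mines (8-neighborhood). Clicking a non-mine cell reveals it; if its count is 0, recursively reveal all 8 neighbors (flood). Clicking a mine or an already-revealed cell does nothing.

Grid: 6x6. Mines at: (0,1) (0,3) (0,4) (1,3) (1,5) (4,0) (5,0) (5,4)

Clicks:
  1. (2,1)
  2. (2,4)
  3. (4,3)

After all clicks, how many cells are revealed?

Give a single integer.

Answer: 23

Derivation:
Click 1 (2,1) count=0: revealed 23 new [(1,0) (1,1) (1,2) (2,0) (2,1) (2,2) (2,3) (2,4) (2,5) (3,0) (3,1) (3,2) (3,3) (3,4) (3,5) (4,1) (4,2) (4,3) (4,4) (4,5) (5,1) (5,2) (5,3)] -> total=23
Click 2 (2,4) count=2: revealed 0 new [(none)] -> total=23
Click 3 (4,3) count=1: revealed 0 new [(none)] -> total=23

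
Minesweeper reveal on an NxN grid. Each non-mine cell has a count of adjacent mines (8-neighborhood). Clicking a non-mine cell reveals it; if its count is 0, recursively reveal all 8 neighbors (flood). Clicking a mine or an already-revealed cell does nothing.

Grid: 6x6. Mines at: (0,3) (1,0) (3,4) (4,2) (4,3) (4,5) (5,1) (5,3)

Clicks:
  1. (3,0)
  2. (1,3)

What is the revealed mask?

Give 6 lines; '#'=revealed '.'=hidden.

Answer: ......
...#..
##....
##....
##....
......

Derivation:
Click 1 (3,0) count=0: revealed 6 new [(2,0) (2,1) (3,0) (3,1) (4,0) (4,1)] -> total=6
Click 2 (1,3) count=1: revealed 1 new [(1,3)] -> total=7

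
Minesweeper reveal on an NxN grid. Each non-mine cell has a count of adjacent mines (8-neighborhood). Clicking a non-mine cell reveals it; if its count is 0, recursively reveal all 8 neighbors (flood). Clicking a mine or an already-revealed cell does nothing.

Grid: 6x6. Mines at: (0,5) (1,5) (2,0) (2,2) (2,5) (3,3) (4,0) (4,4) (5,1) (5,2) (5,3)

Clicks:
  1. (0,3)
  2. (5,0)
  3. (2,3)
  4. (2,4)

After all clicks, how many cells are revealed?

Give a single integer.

Click 1 (0,3) count=0: revealed 10 new [(0,0) (0,1) (0,2) (0,3) (0,4) (1,0) (1,1) (1,2) (1,3) (1,4)] -> total=10
Click 2 (5,0) count=2: revealed 1 new [(5,0)] -> total=11
Click 3 (2,3) count=2: revealed 1 new [(2,3)] -> total=12
Click 4 (2,4) count=3: revealed 1 new [(2,4)] -> total=13

Answer: 13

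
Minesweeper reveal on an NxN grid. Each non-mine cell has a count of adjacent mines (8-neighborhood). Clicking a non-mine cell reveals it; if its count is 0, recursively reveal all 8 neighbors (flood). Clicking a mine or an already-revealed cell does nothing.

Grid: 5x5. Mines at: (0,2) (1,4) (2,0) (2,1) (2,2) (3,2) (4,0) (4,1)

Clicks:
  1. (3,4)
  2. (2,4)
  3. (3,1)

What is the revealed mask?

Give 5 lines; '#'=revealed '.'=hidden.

Answer: .....
.....
...##
.#.##
...##

Derivation:
Click 1 (3,4) count=0: revealed 6 new [(2,3) (2,4) (3,3) (3,4) (4,3) (4,4)] -> total=6
Click 2 (2,4) count=1: revealed 0 new [(none)] -> total=6
Click 3 (3,1) count=6: revealed 1 new [(3,1)] -> total=7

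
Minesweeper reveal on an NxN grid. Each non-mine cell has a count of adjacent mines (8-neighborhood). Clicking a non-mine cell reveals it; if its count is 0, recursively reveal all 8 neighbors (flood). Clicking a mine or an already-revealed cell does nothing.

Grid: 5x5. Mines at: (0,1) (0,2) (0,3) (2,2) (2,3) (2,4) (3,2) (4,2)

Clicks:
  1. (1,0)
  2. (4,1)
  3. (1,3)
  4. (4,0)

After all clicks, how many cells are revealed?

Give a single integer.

Answer: 9

Derivation:
Click 1 (1,0) count=1: revealed 1 new [(1,0)] -> total=1
Click 2 (4,1) count=2: revealed 1 new [(4,1)] -> total=2
Click 3 (1,3) count=5: revealed 1 new [(1,3)] -> total=3
Click 4 (4,0) count=0: revealed 6 new [(1,1) (2,0) (2,1) (3,0) (3,1) (4,0)] -> total=9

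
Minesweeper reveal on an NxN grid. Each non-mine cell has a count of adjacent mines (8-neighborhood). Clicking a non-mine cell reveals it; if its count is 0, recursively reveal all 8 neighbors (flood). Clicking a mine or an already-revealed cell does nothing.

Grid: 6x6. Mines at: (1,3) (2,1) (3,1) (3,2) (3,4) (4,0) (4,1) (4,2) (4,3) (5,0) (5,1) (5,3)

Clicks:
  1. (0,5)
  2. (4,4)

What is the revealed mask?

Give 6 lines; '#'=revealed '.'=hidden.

Answer: ....##
....##
....##
......
....#.
......

Derivation:
Click 1 (0,5) count=0: revealed 6 new [(0,4) (0,5) (1,4) (1,5) (2,4) (2,5)] -> total=6
Click 2 (4,4) count=3: revealed 1 new [(4,4)] -> total=7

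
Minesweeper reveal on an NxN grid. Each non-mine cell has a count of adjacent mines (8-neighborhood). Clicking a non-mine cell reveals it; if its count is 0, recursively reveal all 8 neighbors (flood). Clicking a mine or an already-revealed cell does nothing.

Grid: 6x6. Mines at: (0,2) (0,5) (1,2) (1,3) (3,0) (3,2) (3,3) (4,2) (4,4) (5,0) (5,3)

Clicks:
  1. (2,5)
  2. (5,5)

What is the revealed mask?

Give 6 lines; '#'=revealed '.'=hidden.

Answer: ......
....##
....##
....##
......
.....#

Derivation:
Click 1 (2,5) count=0: revealed 6 new [(1,4) (1,5) (2,4) (2,5) (3,4) (3,5)] -> total=6
Click 2 (5,5) count=1: revealed 1 new [(5,5)] -> total=7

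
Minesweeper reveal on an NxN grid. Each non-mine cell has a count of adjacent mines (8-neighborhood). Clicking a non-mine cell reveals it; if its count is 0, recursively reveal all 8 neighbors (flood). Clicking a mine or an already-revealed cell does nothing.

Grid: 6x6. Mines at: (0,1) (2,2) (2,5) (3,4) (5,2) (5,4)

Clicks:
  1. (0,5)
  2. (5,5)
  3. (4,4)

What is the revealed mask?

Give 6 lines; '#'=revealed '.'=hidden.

Click 1 (0,5) count=0: revealed 8 new [(0,2) (0,3) (0,4) (0,5) (1,2) (1,3) (1,4) (1,5)] -> total=8
Click 2 (5,5) count=1: revealed 1 new [(5,5)] -> total=9
Click 3 (4,4) count=2: revealed 1 new [(4,4)] -> total=10

Answer: ..####
..####
......
......
....#.
.....#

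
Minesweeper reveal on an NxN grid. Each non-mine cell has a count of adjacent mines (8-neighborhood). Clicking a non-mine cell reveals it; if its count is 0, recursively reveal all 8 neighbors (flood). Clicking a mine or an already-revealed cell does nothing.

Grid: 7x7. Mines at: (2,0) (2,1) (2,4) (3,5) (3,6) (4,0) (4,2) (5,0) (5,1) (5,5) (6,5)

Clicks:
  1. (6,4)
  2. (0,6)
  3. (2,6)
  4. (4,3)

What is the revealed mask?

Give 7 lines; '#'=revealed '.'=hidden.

Answer: #######
#######
.....##
.......
...#...
.......
....#..

Derivation:
Click 1 (6,4) count=2: revealed 1 new [(6,4)] -> total=1
Click 2 (0,6) count=0: revealed 16 new [(0,0) (0,1) (0,2) (0,3) (0,4) (0,5) (0,6) (1,0) (1,1) (1,2) (1,3) (1,4) (1,5) (1,6) (2,5) (2,6)] -> total=17
Click 3 (2,6) count=2: revealed 0 new [(none)] -> total=17
Click 4 (4,3) count=1: revealed 1 new [(4,3)] -> total=18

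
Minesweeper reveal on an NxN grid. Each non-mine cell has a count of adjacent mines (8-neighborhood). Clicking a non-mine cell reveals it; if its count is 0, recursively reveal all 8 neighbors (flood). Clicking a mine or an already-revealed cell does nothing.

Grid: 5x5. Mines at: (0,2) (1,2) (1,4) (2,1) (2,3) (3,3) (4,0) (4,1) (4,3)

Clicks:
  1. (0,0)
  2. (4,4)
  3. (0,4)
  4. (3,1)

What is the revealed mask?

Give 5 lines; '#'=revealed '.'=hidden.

Answer: ##..#
##...
.....
.#...
....#

Derivation:
Click 1 (0,0) count=0: revealed 4 new [(0,0) (0,1) (1,0) (1,1)] -> total=4
Click 2 (4,4) count=2: revealed 1 new [(4,4)] -> total=5
Click 3 (0,4) count=1: revealed 1 new [(0,4)] -> total=6
Click 4 (3,1) count=3: revealed 1 new [(3,1)] -> total=7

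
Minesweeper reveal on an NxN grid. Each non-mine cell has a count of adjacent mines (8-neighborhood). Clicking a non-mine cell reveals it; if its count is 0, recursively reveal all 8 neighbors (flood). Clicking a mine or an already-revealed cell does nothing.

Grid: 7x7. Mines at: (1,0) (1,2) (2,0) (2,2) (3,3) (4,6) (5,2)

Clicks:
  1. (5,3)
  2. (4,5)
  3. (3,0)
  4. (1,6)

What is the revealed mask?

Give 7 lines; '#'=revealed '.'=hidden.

Click 1 (5,3) count=1: revealed 1 new [(5,3)] -> total=1
Click 2 (4,5) count=1: revealed 1 new [(4,5)] -> total=2
Click 3 (3,0) count=1: revealed 1 new [(3,0)] -> total=3
Click 4 (1,6) count=0: revealed 15 new [(0,3) (0,4) (0,5) (0,6) (1,3) (1,4) (1,5) (1,6) (2,3) (2,4) (2,5) (2,6) (3,4) (3,5) (3,6)] -> total=18

Answer: ...####
...####
...####
#...###
.....#.
...#...
.......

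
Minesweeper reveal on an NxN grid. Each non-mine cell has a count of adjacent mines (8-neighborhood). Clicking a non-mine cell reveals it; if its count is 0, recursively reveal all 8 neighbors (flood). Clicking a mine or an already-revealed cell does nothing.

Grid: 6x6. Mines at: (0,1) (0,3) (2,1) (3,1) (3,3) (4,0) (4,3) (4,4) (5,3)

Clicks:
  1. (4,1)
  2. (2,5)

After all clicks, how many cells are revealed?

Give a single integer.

Click 1 (4,1) count=2: revealed 1 new [(4,1)] -> total=1
Click 2 (2,5) count=0: revealed 8 new [(0,4) (0,5) (1,4) (1,5) (2,4) (2,5) (3,4) (3,5)] -> total=9

Answer: 9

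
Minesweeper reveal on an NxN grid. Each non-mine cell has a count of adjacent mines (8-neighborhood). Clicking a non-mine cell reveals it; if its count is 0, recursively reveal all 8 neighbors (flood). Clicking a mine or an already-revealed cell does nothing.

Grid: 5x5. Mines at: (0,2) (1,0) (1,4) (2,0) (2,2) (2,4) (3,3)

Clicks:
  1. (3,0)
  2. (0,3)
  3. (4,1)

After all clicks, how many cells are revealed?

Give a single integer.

Click 1 (3,0) count=1: revealed 1 new [(3,0)] -> total=1
Click 2 (0,3) count=2: revealed 1 new [(0,3)] -> total=2
Click 3 (4,1) count=0: revealed 5 new [(3,1) (3,2) (4,0) (4,1) (4,2)] -> total=7

Answer: 7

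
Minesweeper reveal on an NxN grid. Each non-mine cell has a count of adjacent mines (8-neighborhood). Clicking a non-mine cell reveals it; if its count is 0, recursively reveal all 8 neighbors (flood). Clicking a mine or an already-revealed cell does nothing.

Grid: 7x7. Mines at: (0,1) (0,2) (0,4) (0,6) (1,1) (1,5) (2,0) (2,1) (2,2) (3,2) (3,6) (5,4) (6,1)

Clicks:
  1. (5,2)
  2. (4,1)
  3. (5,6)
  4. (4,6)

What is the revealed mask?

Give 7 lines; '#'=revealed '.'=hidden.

Answer: .......
.......
.......
.......
.#...##
..#..##
.....##

Derivation:
Click 1 (5,2) count=1: revealed 1 new [(5,2)] -> total=1
Click 2 (4,1) count=1: revealed 1 new [(4,1)] -> total=2
Click 3 (5,6) count=0: revealed 6 new [(4,5) (4,6) (5,5) (5,6) (6,5) (6,6)] -> total=8
Click 4 (4,6) count=1: revealed 0 new [(none)] -> total=8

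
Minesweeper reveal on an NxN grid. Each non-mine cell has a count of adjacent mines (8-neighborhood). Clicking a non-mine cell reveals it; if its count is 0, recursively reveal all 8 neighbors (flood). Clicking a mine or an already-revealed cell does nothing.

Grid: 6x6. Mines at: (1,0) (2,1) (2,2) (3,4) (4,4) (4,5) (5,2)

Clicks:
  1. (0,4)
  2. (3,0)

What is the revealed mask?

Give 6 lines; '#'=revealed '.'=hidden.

Answer: .#####
.#####
...###
#.....
......
......

Derivation:
Click 1 (0,4) count=0: revealed 13 new [(0,1) (0,2) (0,3) (0,4) (0,5) (1,1) (1,2) (1,3) (1,4) (1,5) (2,3) (2,4) (2,5)] -> total=13
Click 2 (3,0) count=1: revealed 1 new [(3,0)] -> total=14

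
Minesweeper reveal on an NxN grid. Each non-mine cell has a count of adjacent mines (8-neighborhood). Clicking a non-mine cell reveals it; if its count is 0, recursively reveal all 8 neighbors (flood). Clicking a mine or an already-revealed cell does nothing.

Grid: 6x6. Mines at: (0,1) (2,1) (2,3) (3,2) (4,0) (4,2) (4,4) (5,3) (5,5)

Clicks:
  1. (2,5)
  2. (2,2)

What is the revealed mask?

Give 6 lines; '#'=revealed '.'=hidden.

Answer: ..####
..####
..#.##
....##
......
......

Derivation:
Click 1 (2,5) count=0: revealed 12 new [(0,2) (0,3) (0,4) (0,5) (1,2) (1,3) (1,4) (1,5) (2,4) (2,5) (3,4) (3,5)] -> total=12
Click 2 (2,2) count=3: revealed 1 new [(2,2)] -> total=13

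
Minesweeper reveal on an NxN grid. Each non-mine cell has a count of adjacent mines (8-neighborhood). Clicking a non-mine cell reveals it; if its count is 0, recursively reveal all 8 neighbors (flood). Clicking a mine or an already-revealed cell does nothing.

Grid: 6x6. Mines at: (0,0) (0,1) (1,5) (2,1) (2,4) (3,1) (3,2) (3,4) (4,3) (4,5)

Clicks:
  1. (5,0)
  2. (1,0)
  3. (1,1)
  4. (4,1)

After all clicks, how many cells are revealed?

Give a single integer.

Click 1 (5,0) count=0: revealed 6 new [(4,0) (4,1) (4,2) (5,0) (5,1) (5,2)] -> total=6
Click 2 (1,0) count=3: revealed 1 new [(1,0)] -> total=7
Click 3 (1,1) count=3: revealed 1 new [(1,1)] -> total=8
Click 4 (4,1) count=2: revealed 0 new [(none)] -> total=8

Answer: 8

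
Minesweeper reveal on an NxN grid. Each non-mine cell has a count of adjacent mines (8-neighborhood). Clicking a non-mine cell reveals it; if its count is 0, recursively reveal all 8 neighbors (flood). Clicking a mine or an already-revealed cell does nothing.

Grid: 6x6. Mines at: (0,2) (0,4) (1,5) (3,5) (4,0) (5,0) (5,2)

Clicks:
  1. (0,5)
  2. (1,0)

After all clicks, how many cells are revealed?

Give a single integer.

Click 1 (0,5) count=2: revealed 1 new [(0,5)] -> total=1
Click 2 (1,0) count=0: revealed 21 new [(0,0) (0,1) (1,0) (1,1) (1,2) (1,3) (1,4) (2,0) (2,1) (2,2) (2,3) (2,4) (3,0) (3,1) (3,2) (3,3) (3,4) (4,1) (4,2) (4,3) (4,4)] -> total=22

Answer: 22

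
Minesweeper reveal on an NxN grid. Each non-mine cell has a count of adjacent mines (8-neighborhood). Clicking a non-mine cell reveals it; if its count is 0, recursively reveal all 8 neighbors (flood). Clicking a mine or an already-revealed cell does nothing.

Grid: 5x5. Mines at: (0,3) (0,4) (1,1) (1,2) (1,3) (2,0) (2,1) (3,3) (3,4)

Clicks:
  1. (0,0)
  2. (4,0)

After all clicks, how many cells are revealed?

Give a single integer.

Click 1 (0,0) count=1: revealed 1 new [(0,0)] -> total=1
Click 2 (4,0) count=0: revealed 6 new [(3,0) (3,1) (3,2) (4,0) (4,1) (4,2)] -> total=7

Answer: 7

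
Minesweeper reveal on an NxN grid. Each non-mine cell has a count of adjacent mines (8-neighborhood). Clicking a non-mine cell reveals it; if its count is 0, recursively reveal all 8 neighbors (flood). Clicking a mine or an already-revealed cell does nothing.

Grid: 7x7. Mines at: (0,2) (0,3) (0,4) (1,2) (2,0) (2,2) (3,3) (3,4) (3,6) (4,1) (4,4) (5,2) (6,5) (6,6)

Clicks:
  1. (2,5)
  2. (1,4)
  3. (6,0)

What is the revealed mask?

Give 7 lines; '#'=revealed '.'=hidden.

Answer: .......
....#..
.....#.
.......
.......
##.....
##.....

Derivation:
Click 1 (2,5) count=2: revealed 1 new [(2,5)] -> total=1
Click 2 (1,4) count=2: revealed 1 new [(1,4)] -> total=2
Click 3 (6,0) count=0: revealed 4 new [(5,0) (5,1) (6,0) (6,1)] -> total=6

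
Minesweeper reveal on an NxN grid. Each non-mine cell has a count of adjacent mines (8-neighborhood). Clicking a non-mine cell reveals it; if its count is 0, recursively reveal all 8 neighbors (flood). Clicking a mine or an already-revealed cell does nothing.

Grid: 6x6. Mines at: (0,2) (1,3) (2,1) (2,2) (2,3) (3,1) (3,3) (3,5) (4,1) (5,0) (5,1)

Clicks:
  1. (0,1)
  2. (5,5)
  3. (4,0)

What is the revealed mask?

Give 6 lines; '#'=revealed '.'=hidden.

Click 1 (0,1) count=1: revealed 1 new [(0,1)] -> total=1
Click 2 (5,5) count=0: revealed 8 new [(4,2) (4,3) (4,4) (4,5) (5,2) (5,3) (5,4) (5,5)] -> total=9
Click 3 (4,0) count=4: revealed 1 new [(4,0)] -> total=10

Answer: .#....
......
......
......
#.####
..####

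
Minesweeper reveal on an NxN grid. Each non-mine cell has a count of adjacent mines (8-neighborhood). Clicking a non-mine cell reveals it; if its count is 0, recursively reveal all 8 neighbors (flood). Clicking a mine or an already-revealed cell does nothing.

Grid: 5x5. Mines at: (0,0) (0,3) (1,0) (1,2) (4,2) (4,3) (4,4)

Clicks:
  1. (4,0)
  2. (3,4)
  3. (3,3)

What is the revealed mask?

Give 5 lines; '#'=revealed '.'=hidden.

Click 1 (4,0) count=0: revealed 6 new [(2,0) (2,1) (3,0) (3,1) (4,0) (4,1)] -> total=6
Click 2 (3,4) count=2: revealed 1 new [(3,4)] -> total=7
Click 3 (3,3) count=3: revealed 1 new [(3,3)] -> total=8

Answer: .....
.....
##...
##.##
##...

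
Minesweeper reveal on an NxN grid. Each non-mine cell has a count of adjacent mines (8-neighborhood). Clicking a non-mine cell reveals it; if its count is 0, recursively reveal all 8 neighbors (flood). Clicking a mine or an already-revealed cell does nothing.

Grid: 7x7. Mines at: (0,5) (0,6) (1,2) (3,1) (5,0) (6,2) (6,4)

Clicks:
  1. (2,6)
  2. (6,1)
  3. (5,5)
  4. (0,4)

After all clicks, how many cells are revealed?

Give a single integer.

Answer: 28

Derivation:
Click 1 (2,6) count=0: revealed 26 new [(1,3) (1,4) (1,5) (1,6) (2,2) (2,3) (2,4) (2,5) (2,6) (3,2) (3,3) (3,4) (3,5) (3,6) (4,2) (4,3) (4,4) (4,5) (4,6) (5,2) (5,3) (5,4) (5,5) (5,6) (6,5) (6,6)] -> total=26
Click 2 (6,1) count=2: revealed 1 new [(6,1)] -> total=27
Click 3 (5,5) count=1: revealed 0 new [(none)] -> total=27
Click 4 (0,4) count=1: revealed 1 new [(0,4)] -> total=28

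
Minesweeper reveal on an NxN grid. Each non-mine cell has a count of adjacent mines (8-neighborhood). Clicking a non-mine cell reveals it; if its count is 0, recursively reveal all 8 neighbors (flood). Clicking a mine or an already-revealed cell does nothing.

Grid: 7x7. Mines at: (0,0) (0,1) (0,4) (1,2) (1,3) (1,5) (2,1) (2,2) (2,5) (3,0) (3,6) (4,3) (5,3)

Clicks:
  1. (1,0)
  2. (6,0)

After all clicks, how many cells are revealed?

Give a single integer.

Click 1 (1,0) count=3: revealed 1 new [(1,0)] -> total=1
Click 2 (6,0) count=0: revealed 9 new [(4,0) (4,1) (4,2) (5,0) (5,1) (5,2) (6,0) (6,1) (6,2)] -> total=10

Answer: 10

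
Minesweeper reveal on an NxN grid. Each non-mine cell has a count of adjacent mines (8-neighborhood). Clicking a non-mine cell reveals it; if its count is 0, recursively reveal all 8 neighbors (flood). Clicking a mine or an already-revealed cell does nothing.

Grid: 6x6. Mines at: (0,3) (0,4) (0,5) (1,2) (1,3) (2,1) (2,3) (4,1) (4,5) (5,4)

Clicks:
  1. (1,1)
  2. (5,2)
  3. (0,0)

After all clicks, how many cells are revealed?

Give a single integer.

Answer: 5

Derivation:
Click 1 (1,1) count=2: revealed 1 new [(1,1)] -> total=1
Click 2 (5,2) count=1: revealed 1 new [(5,2)] -> total=2
Click 3 (0,0) count=0: revealed 3 new [(0,0) (0,1) (1,0)] -> total=5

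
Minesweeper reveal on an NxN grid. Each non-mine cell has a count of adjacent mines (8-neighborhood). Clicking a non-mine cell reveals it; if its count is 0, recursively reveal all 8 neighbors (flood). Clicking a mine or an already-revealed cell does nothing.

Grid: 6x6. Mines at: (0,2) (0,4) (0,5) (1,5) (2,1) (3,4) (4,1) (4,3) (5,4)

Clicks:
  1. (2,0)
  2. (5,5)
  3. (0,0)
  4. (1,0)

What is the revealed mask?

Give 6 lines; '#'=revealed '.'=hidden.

Answer: ##....
##....
#.....
......
......
.....#

Derivation:
Click 1 (2,0) count=1: revealed 1 new [(2,0)] -> total=1
Click 2 (5,5) count=1: revealed 1 new [(5,5)] -> total=2
Click 3 (0,0) count=0: revealed 4 new [(0,0) (0,1) (1,0) (1,1)] -> total=6
Click 4 (1,0) count=1: revealed 0 new [(none)] -> total=6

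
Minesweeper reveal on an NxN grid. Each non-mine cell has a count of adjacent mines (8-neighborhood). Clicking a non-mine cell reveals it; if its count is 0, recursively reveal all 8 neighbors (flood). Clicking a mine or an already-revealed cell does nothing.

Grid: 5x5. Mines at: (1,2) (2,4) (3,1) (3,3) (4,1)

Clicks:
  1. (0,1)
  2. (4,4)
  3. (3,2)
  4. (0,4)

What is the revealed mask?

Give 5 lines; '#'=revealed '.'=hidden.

Answer: .#.##
...##
.....
..#..
....#

Derivation:
Click 1 (0,1) count=1: revealed 1 new [(0,1)] -> total=1
Click 2 (4,4) count=1: revealed 1 new [(4,4)] -> total=2
Click 3 (3,2) count=3: revealed 1 new [(3,2)] -> total=3
Click 4 (0,4) count=0: revealed 4 new [(0,3) (0,4) (1,3) (1,4)] -> total=7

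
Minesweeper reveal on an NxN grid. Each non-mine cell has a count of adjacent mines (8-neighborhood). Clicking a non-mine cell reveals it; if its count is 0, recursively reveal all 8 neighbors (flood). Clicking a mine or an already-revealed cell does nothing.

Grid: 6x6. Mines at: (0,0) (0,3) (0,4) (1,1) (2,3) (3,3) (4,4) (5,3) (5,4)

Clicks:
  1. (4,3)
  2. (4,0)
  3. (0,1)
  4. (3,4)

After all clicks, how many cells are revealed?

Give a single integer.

Answer: 15

Derivation:
Click 1 (4,3) count=4: revealed 1 new [(4,3)] -> total=1
Click 2 (4,0) count=0: revealed 12 new [(2,0) (2,1) (2,2) (3,0) (3,1) (3,2) (4,0) (4,1) (4,2) (5,0) (5,1) (5,2)] -> total=13
Click 3 (0,1) count=2: revealed 1 new [(0,1)] -> total=14
Click 4 (3,4) count=3: revealed 1 new [(3,4)] -> total=15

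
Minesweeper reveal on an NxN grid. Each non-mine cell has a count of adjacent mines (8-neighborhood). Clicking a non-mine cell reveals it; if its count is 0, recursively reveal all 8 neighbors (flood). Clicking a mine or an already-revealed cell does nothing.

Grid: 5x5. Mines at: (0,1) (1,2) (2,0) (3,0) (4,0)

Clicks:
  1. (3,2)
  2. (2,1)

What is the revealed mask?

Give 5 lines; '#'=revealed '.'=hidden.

Click 1 (3,2) count=0: revealed 16 new [(0,3) (0,4) (1,3) (1,4) (2,1) (2,2) (2,3) (2,4) (3,1) (3,2) (3,3) (3,4) (4,1) (4,2) (4,3) (4,4)] -> total=16
Click 2 (2,1) count=3: revealed 0 new [(none)] -> total=16

Answer: ...##
...##
.####
.####
.####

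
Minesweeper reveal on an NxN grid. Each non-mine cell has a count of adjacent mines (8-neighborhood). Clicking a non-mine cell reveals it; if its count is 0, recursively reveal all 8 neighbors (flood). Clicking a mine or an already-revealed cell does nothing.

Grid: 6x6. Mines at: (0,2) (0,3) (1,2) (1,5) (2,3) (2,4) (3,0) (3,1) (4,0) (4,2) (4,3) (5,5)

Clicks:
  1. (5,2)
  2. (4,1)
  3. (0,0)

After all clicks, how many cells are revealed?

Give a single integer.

Answer: 8

Derivation:
Click 1 (5,2) count=2: revealed 1 new [(5,2)] -> total=1
Click 2 (4,1) count=4: revealed 1 new [(4,1)] -> total=2
Click 3 (0,0) count=0: revealed 6 new [(0,0) (0,1) (1,0) (1,1) (2,0) (2,1)] -> total=8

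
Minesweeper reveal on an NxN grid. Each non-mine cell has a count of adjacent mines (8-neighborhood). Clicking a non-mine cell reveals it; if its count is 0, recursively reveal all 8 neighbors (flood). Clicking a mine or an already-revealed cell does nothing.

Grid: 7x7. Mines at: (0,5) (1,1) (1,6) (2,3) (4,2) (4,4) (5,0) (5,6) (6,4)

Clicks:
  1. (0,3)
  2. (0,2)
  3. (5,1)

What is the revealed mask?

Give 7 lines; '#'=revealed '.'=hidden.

Click 1 (0,3) count=0: revealed 6 new [(0,2) (0,3) (0,4) (1,2) (1,3) (1,4)] -> total=6
Click 2 (0,2) count=1: revealed 0 new [(none)] -> total=6
Click 3 (5,1) count=2: revealed 1 new [(5,1)] -> total=7

Answer: ..###..
..###..
.......
.......
.......
.#.....
.......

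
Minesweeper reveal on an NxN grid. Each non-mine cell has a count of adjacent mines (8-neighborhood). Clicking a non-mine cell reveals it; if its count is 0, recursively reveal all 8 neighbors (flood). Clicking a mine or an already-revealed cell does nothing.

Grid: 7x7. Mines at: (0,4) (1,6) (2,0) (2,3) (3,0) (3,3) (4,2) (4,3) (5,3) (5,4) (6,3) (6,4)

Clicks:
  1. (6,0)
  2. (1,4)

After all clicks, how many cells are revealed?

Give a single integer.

Answer: 9

Derivation:
Click 1 (6,0) count=0: revealed 8 new [(4,0) (4,1) (5,0) (5,1) (5,2) (6,0) (6,1) (6,2)] -> total=8
Click 2 (1,4) count=2: revealed 1 new [(1,4)] -> total=9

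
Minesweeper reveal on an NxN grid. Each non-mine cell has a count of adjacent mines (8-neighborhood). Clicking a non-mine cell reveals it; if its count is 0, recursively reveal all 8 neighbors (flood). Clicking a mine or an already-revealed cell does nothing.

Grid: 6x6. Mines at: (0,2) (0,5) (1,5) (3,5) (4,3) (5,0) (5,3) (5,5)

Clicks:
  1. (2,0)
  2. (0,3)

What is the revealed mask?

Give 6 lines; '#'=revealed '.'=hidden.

Click 1 (2,0) count=0: revealed 20 new [(0,0) (0,1) (1,0) (1,1) (1,2) (1,3) (1,4) (2,0) (2,1) (2,2) (2,3) (2,4) (3,0) (3,1) (3,2) (3,3) (3,4) (4,0) (4,1) (4,2)] -> total=20
Click 2 (0,3) count=1: revealed 1 new [(0,3)] -> total=21

Answer: ##.#..
#####.
#####.
#####.
###...
......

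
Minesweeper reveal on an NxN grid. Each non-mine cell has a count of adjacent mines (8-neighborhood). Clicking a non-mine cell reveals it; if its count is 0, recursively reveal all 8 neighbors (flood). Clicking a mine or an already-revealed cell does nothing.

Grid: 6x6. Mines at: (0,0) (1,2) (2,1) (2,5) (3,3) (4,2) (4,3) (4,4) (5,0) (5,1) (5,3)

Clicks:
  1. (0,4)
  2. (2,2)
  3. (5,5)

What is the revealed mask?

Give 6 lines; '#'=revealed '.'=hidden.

Click 1 (0,4) count=0: revealed 6 new [(0,3) (0,4) (0,5) (1,3) (1,4) (1,5)] -> total=6
Click 2 (2,2) count=3: revealed 1 new [(2,2)] -> total=7
Click 3 (5,5) count=1: revealed 1 new [(5,5)] -> total=8

Answer: ...###
...###
..#...
......
......
.....#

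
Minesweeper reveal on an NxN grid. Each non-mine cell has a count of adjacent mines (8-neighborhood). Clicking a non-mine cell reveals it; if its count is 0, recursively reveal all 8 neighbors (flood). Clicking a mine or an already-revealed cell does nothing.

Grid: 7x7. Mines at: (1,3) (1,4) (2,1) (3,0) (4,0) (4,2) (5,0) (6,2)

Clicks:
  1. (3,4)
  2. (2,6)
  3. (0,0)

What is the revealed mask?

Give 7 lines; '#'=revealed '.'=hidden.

Click 1 (3,4) count=0: revealed 24 new [(0,5) (0,6) (1,5) (1,6) (2,3) (2,4) (2,5) (2,6) (3,3) (3,4) (3,5) (3,6) (4,3) (4,4) (4,5) (4,6) (5,3) (5,4) (5,5) (5,6) (6,3) (6,4) (6,5) (6,6)] -> total=24
Click 2 (2,6) count=0: revealed 0 new [(none)] -> total=24
Click 3 (0,0) count=0: revealed 6 new [(0,0) (0,1) (0,2) (1,0) (1,1) (1,2)] -> total=30

Answer: ###..##
###..##
...####
...####
...####
...####
...####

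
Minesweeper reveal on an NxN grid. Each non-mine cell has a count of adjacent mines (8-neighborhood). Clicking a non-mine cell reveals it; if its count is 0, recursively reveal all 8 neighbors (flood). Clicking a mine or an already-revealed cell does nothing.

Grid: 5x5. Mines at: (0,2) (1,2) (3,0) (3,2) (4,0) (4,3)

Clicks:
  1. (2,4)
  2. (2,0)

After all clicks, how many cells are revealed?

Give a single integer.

Answer: 9

Derivation:
Click 1 (2,4) count=0: revealed 8 new [(0,3) (0,4) (1,3) (1,4) (2,3) (2,4) (3,3) (3,4)] -> total=8
Click 2 (2,0) count=1: revealed 1 new [(2,0)] -> total=9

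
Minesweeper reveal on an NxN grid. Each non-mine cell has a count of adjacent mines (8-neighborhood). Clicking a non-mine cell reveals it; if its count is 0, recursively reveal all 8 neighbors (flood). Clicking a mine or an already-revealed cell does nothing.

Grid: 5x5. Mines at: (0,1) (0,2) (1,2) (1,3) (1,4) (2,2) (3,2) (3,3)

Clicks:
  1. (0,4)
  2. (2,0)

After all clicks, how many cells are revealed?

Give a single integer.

Answer: 9

Derivation:
Click 1 (0,4) count=2: revealed 1 new [(0,4)] -> total=1
Click 2 (2,0) count=0: revealed 8 new [(1,0) (1,1) (2,0) (2,1) (3,0) (3,1) (4,0) (4,1)] -> total=9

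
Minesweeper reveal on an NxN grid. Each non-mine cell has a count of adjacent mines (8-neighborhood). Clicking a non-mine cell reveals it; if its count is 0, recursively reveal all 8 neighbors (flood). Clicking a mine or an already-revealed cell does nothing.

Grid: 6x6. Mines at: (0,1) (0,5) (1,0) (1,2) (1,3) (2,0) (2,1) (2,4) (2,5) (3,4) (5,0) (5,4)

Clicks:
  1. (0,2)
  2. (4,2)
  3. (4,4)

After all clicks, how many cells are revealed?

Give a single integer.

Click 1 (0,2) count=3: revealed 1 new [(0,2)] -> total=1
Click 2 (4,2) count=0: revealed 9 new [(3,1) (3,2) (3,3) (4,1) (4,2) (4,3) (5,1) (5,2) (5,3)] -> total=10
Click 3 (4,4) count=2: revealed 1 new [(4,4)] -> total=11

Answer: 11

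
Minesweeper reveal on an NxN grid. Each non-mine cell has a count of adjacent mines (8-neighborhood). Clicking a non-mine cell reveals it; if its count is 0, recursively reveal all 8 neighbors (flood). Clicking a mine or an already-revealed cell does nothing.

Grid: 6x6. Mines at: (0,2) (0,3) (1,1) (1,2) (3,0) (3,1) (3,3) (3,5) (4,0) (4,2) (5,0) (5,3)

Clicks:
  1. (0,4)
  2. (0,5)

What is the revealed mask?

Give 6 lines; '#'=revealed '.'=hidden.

Click 1 (0,4) count=1: revealed 1 new [(0,4)] -> total=1
Click 2 (0,5) count=0: revealed 5 new [(0,5) (1,4) (1,5) (2,4) (2,5)] -> total=6

Answer: ....##
....##
....##
......
......
......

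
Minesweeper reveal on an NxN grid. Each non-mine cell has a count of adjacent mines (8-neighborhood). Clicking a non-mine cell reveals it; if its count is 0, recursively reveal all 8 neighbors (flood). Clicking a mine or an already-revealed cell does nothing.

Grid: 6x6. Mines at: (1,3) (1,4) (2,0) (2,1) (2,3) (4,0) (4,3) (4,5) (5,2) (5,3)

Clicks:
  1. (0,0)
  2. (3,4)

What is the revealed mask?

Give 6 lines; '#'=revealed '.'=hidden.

Click 1 (0,0) count=0: revealed 6 new [(0,0) (0,1) (0,2) (1,0) (1,1) (1,2)] -> total=6
Click 2 (3,4) count=3: revealed 1 new [(3,4)] -> total=7

Answer: ###...
###...
......
....#.
......
......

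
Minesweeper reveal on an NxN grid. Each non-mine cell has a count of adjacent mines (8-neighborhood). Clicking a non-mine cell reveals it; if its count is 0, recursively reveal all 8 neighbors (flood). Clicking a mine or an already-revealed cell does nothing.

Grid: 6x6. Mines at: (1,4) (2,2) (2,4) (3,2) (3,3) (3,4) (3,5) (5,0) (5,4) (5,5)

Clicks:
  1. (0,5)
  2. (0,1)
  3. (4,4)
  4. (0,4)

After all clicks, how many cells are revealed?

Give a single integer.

Click 1 (0,5) count=1: revealed 1 new [(0,5)] -> total=1
Click 2 (0,1) count=0: revealed 14 new [(0,0) (0,1) (0,2) (0,3) (1,0) (1,1) (1,2) (1,3) (2,0) (2,1) (3,0) (3,1) (4,0) (4,1)] -> total=15
Click 3 (4,4) count=5: revealed 1 new [(4,4)] -> total=16
Click 4 (0,4) count=1: revealed 1 new [(0,4)] -> total=17

Answer: 17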